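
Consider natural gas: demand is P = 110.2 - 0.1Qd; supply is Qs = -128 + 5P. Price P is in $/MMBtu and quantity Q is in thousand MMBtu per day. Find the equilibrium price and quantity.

Solving each curve for Q: Qd = 1102 - 10P.
Equating demand and supply, 1102 - 10P = -128 + 5P gives 15P = 1230, so P* = 82.
Substitute back: Q* = 1102 - 10(82) = 282.

P* = 82, Q* = 282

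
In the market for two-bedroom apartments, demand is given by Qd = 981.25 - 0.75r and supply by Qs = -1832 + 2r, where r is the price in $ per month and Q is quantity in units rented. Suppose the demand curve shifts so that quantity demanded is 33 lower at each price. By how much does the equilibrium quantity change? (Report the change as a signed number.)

The market clears where 981.25 - 0.75r = -1832 + 2r. Rearranging, 2.75r = 2813.25, hence r* = 1023.
Substitute back: Q* = 981.25 - 0.75(1023) = 214.
After the shift, demand is Qd = 948.25 - 0.75r.
The new intersection has 2780.25 = 2.75r, i.e. r = 1011, Q = 190.
ΔQ = 190 - 214 = -24.

ΔQ = -24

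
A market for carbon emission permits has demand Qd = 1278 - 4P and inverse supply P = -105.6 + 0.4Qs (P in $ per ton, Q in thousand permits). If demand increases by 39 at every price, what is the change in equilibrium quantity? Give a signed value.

ΔQ = 15

In direct form, Qs = 264 + 2.5P.
Set Qd = Qs: 1278 - 4P = 264 + 2.5P, so 1014 = 6.5P and P* = 156.
Then Q* = 1278 - 4(156) = 654.
After the shift, demand is Qd = 1317 - 4P.
Re-solving, 6.5P = 1053 gives P = 162 and Q = 669.
ΔQ = 669 - 654 = 15.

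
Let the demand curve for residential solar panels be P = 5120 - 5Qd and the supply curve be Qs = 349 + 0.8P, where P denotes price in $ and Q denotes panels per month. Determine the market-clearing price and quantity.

Inverting to quantity form: Qd = 1024 - 0.2P.
Equating demand and supply, 1024 - 0.2P = 349 + 0.8P gives P = 675, so P* = 675.
Substitute back: Q* = 1024 - 0.2(675) = 889.

P* = 675, Q* = 889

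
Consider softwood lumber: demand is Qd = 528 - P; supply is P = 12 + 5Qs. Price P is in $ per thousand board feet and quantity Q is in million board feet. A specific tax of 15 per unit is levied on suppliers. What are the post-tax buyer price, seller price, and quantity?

Inverting to quantity form: Qs = -2.4 + 0.2P.
With a tax of 15 on suppliers, they supply based on the net price P_s = P_b - 15, so Qs = -5.4 + 0.2P_b.
Market clearing requires 528 - P_b = -5.4 + 0.2P_b; hence 533.4 = 1.2P_b and P_b = 444.5.
So P_s = 429.5 and the quantity traded is Q = 528 - 444.5 = 83.5.

P_b = 444.5, P_s = 429.5, Q = 83.5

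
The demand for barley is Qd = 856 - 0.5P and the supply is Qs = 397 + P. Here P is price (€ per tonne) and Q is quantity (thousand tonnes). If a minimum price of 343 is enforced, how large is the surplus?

At P = 343: Qd = 684.5 and Qs = 740.
Surplus = Qs - Qd = 740 - 684.5 = 55.5.

Surplus = 55.5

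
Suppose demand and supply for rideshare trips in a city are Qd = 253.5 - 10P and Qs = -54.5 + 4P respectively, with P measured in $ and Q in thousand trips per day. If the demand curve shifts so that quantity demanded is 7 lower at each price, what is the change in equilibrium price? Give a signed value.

ΔP = -0.5

At equilibrium Qd = Qs, so 253.5 - 10P = -54.5 + 4P; collecting terms, 308 = 14P and P* = 22.
From the demand curve, Q* = 253.5 - 10(22) = 33.5.
After the shift, demand is Qd = 246.5 - 10P.
New equilibrium: 301 = 14P, so P = 21.5 and Q = 31.5.
ΔP = 21.5 - 22 = -0.5.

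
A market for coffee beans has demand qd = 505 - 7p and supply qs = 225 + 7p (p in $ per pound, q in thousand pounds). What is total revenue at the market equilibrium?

The market clears where 505 - 7p = 225 + 7p. Rearranging, 14p = 280, hence p* = 20.
Substitute back: q* = 505 - 7(20) = 365.
Total revenue = p* × q* = 20 × 365 = 7300.

Total revenue = 7300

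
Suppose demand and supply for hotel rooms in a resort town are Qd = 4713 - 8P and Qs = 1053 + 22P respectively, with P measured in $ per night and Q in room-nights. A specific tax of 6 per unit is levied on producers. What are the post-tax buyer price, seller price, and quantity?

With a tax of 6 on producers, they supply based on the net price P_s = P_b - 6, so Qs = 921 + 22P_b.
Market clearing requires 4713 - 8P_b = 921 + 22P_b; hence 3792 = 30P_b and P_b = 126.4.
So P_s = 120.4 and the quantity traded is Q = 4713 - 8(126.4) = 3701.8.

P_b = 126.4, P_s = 120.4, Q = 3701.8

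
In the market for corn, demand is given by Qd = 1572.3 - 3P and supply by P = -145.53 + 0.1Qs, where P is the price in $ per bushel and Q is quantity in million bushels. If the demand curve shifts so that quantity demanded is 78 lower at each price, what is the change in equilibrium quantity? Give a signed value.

ΔQ = -60

Solving each curve for Q: Qs = 1455.3 + 10P.
Equating demand and supply, 1572.3 - 3P = 1455.3 + 10P gives 13P = 117, so P* = 9.
From the demand curve, Q* = 1572.3 - 3(9) = 1545.3.
After the shift, demand is Qd = 1494.3 - 3P.
The new intersection has 39 = 13P, i.e. P = 3, Q = 1485.3.
ΔQ = 1485.3 - 1545.3 = -60.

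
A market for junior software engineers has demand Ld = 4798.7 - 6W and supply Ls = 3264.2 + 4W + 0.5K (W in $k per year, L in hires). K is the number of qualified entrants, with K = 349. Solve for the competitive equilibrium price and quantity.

W* = 136, L* = 3982.7

With K = 349, supply is Ls = 3438.7 + 4W.
The market clears where 4798.7 - 6W = 3438.7 + 4W. Rearranging, 10W = 1360, hence W* = 136.
Then L* = 4798.7 - 6(136) = 3982.7.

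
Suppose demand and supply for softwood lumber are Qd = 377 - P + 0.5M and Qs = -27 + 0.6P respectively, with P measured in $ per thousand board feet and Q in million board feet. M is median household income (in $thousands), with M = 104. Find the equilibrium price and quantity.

P* = 285, Q* = 144

With M = 104, demand is Qd = 429 - P.
The market clears where 429 - P = -27 + 0.6P. Rearranging, 1.6P = 456, hence P* = 285.
From the demand curve, Q* = 429 - 285 = 144.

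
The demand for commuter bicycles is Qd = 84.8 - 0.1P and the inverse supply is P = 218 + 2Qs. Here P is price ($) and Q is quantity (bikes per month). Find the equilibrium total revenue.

Rewriting in direct form: Qs = -109 + 0.5P.
Equating demand and supply, 84.8 - 0.1P = -109 + 0.5P gives 0.6P = 193.8, so P* = 323.
Plugging P* into demand: Q* = 84.8 - 0.1(323) = 52.5.
Total revenue = P* × Q* = 323 × 52.5 = 16957.5.

Total revenue = 16957.5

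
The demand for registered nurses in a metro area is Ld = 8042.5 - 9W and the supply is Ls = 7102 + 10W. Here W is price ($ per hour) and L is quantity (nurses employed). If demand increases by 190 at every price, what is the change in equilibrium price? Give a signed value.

Set Ld = Ls: 8042.5 - 9W = 7102 + 10W, so 940.5 = 19W and W* = 49.5.
Substitute back: L* = 8042.5 - 9(49.5) = 7597.
After the shift, demand is Ld = 8232.5 - 9W.
Re-solving, 19W = 1130.5 gives W = 59.5 and L = 7697.
ΔW = 59.5 - 49.5 = 10.

ΔW = 10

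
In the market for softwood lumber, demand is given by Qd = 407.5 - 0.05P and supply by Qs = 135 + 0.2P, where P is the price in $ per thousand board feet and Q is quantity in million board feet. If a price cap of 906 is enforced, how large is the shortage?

With P fixed at 906, quantity demanded is 362.2 and quantity supplied is 316.2.
Shortage = Qd - Qs = 362.2 - 316.2 = 46.

Shortage = 46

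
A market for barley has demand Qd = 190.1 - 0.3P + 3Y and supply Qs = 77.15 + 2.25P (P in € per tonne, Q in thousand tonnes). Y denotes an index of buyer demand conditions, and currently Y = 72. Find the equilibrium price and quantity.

With Y = 72, demand is Qd = 406.1 - 0.3P.
The market clears where 406.1 - 0.3P = 77.15 + 2.25P. Rearranging, 2.55P = 328.95, hence P* = 129.
Then Q* = 406.1 - 0.3(129) = 367.4.

P* = 129, Q* = 367.4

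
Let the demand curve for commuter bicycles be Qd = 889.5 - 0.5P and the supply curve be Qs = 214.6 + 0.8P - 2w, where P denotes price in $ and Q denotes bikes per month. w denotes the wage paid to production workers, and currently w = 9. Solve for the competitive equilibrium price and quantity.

With w = 9, supply is Qs = 196.6 + 0.8P.
At equilibrium Qd = Qs, so 889.5 - 0.5P = 196.6 + 0.8P; collecting terms, 692.9 = 1.3P and P* = 533.
From the demand curve, Q* = 889.5 - 0.5(533) = 623.

P* = 533, Q* = 623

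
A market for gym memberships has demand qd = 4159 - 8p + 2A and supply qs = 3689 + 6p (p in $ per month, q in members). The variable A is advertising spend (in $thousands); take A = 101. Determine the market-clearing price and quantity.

p* = 48, q* = 3977

With A = 101, demand is qd = 4361 - 8p.
At equilibrium qd = qs, so 4361 - 8p = 3689 + 6p; collecting terms, 672 = 14p and p* = 48.
From the demand curve, q* = 4361 - 8(48) = 3977.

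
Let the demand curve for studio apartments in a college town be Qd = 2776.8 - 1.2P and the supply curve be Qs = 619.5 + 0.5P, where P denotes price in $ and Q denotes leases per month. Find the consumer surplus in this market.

Equating demand and supply, 2776.8 - 1.2P = 619.5 + 0.5P gives 1.7P = 2157.3, so P* = 1269.
Substitute back: Q* = 2776.8 - 1.2(1269) = 1254.
Demand choke price (Qd = 0): P = 2776.8/1.2 = 2314. Consumer surplus = ½ × (2314 - 1269) × 1254 = 655215.

Consumer surplus = 655215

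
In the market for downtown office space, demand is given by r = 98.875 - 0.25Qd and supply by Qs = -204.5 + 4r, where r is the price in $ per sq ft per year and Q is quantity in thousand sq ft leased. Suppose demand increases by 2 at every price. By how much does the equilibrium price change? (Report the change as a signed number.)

Solving each curve for Q: Qd = 395.5 - 4r.
The market clears where 395.5 - 4r = -204.5 + 4r. Rearranging, 8r = 600, hence r* = 75.
Plugging r* into demand: Q* = 395.5 - 4(75) = 95.5.
After the shift, demand is Qd = 397.5 - 4r.
New equilibrium: 602 = 8r, so r = 75.25 and Q = 96.5.
Δr = 75.25 - 75 = 0.25.

Δr = 0.25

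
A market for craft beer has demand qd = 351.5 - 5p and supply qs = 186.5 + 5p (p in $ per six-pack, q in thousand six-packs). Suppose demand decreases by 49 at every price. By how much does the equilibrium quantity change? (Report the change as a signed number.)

Equating demand and supply, 351.5 - 5p = 186.5 + 5p gives 10p = 165, so p* = 16.5.
Plugging p* into demand: q* = 351.5 - 5(16.5) = 269.
After the shift, demand is qd = 302.5 - 5p.
New equilibrium: 116 = 10p, so p = 11.6 and q = 244.5.
Δq = 244.5 - 269 = -24.5.

Δq = -24.5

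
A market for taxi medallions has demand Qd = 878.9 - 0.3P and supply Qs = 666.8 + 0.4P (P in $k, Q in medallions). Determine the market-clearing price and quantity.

At equilibrium Qd = Qs, so 878.9 - 0.3P = 666.8 + 0.4P; collecting terms, 212.1 = 0.7P and P* = 303.
Then Q* = 878.9 - 0.3(303) = 788.

P* = 303, Q* = 788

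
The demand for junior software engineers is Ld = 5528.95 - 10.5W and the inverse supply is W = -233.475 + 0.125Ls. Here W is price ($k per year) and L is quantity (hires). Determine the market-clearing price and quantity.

W* = 197.9, L* = 3451

In direct form, Ls = 1867.8 + 8W.
Equating demand and supply, 5528.95 - 10.5W = 1867.8 + 8W gives 18.5W = 3661.15, so W* = 197.9.
Then L* = 5528.95 - 10.5(197.9) = 3451.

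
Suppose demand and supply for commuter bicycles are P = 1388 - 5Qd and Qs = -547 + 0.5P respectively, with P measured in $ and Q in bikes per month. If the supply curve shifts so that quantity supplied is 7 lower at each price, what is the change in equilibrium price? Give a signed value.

ΔP = 10

Rewriting in direct form: Qd = 277.6 - 0.2P.
The market clears where 277.6 - 0.2P = -547 + 0.5P. Rearranging, 0.7P = 824.6, hence P* = 1178.
Then Q* = 277.6 - 0.2(1178) = 42.
After the shift, supply is Qs = -554 + 0.5P.
Re-solving, 0.7P = 831.6 gives P = 1188 and Q = 40.
ΔP = 1188 - 1178 = 10.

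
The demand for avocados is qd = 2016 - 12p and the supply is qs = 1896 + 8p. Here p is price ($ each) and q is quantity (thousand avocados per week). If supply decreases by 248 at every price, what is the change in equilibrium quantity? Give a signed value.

Δq = -148.8

Set qd = qs: 2016 - 12p = 1896 + 8p, so 120 = 20p and p* = 6.
Then q* = 2016 - 12(6) = 1944.
After the shift, supply is qs = 1648 + 8p.
Re-solving, 20p = 368 gives p = 18.4 and q = 1795.2.
Δq = 1795.2 - 1944 = -148.8.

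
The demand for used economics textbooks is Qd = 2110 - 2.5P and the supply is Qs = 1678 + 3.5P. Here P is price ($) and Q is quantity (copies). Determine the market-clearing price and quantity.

P* = 72, Q* = 1930

At equilibrium Qd = Qs, so 2110 - 2.5P = 1678 + 3.5P; collecting terms, 432 = 6P and P* = 72.
From the demand curve, Q* = 2110 - 2.5(72) = 1930.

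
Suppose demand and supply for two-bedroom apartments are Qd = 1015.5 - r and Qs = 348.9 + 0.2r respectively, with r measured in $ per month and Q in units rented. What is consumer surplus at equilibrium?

Consumer surplus = 105800

At equilibrium Qd = Qs, so 1015.5 - r = 348.9 + 0.2r; collecting terms, 666.6 = 1.2r and r* = 555.5.
From the demand curve, Q* = 1015.5 - 555.5 = 460.
Demand choke price (Qd = 0): r = 1015.5. Consumer surplus = ½ × (1015.5 - 555.5) × 460 = 105800.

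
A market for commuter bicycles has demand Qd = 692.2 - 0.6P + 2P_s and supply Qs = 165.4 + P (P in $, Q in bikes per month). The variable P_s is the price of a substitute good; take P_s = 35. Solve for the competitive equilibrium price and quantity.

P* = 373, Q* = 538.4

With P_s = 35, demand is Qd = 762.2 - 0.6P.
Set Qd = Qs: 762.2 - 0.6P = 165.4 + P, so 596.8 = 1.6P and P* = 373.
Plugging P* into demand: Q* = 762.2 - 0.6(373) = 538.4.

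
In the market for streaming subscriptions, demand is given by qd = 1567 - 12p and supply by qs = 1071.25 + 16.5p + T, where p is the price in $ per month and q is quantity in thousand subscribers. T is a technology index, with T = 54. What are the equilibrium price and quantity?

p* = 15.5, q* = 1381

With T = 54, supply is qs = 1125.25 + 16.5p.
Equating demand and supply, 1567 - 12p = 1125.25 + 16.5p gives 28.5p = 441.75, so p* = 15.5.
From the demand curve, q* = 1567 - 12(15.5) = 1381.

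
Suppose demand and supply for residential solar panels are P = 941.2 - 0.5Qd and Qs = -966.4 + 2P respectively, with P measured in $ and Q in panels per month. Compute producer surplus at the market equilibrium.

In direct form, Qd = 1882.4 - 2P.
Equating demand and supply, 1882.4 - 2P = -966.4 + 2P gives 4P = 2848.8, so P* = 712.2.
Then Q* = 1882.4 - 2(712.2) = 458.
Supply choke price (Qs = 0): P = 483.2. Producer surplus = ½ × (712.2 - 483.2) × 458 = 52441.

Producer surplus = 52441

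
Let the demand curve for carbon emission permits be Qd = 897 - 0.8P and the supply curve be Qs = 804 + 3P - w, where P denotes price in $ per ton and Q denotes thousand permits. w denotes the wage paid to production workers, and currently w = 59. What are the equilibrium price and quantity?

With w = 59, supply is Qs = 745 + 3P.
At equilibrium Qd = Qs, so 897 - 0.8P = 745 + 3P; collecting terms, 152 = 3.8P and P* = 40.
Substitute back: Q* = 897 - 0.8(40) = 865.

P* = 40, Q* = 865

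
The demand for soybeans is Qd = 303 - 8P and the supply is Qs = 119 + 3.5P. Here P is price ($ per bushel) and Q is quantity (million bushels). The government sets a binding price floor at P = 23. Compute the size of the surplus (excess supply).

Surplus = 80.5

Evaluating both curves at the floor price 23 gives Qd = 119, Qs = 199.5.
Surplus = Qs - Qd = 199.5 - 119 = 80.5.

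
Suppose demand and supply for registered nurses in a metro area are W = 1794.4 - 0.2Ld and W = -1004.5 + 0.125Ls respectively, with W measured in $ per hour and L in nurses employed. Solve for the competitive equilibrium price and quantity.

W* = 72, L* = 8612

Rewriting in direct form: Ld = 8972 - 5W and Ls = 8036 + 8W.
The market clears where 8972 - 5W = 8036 + 8W. Rearranging, 13W = 936, hence W* = 72.
From the demand curve, L* = 8972 - 5(72) = 8612.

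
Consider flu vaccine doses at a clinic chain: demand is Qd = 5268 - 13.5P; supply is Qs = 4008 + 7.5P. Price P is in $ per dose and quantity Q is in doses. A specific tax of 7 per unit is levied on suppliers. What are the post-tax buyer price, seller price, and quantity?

P_b = 62.5, P_s = 55.5, Q = 4424.25

With a tax of 7 on suppliers, they supply based on the net price P_s = P_b - 7, so Qs = 3955.5 + 7.5P_b.
Market clearing requires 5268 - 13.5P_b = 3955.5 + 7.5P_b; hence 1312.5 = 21P_b and P_b = 62.5.
So P_s = 55.5 and the quantity traded is Q = 5268 - 13.5(62.5) = 4424.25.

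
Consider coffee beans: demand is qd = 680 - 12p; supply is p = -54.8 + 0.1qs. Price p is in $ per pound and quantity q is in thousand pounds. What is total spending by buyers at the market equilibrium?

Total spending by buyers = 3648

Rewriting in direct form: qs = 548 + 10p.
The market clears where 680 - 12p = 548 + 10p. Rearranging, 22p = 132, hence p* = 6.
Then q* = 680 - 12(6) = 608.
Total spending by buyers = p* × q* = 6 × 608 = 3648.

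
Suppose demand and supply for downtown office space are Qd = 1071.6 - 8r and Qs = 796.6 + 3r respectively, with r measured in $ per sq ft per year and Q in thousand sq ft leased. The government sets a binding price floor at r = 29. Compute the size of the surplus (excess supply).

Surplus = 44

At r = 29: Qd = 839.6 and Qs = 883.6.
Surplus = Qs - Qd = 883.6 - 839.6 = 44.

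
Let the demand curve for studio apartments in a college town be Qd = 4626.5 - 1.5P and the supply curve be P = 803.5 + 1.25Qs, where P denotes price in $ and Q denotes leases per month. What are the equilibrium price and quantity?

P* = 2291, Q* = 1190

Inverting to quantity form: Qs = -642.8 + 0.8P.
At equilibrium Qd = Qs, so 4626.5 - 1.5P = -642.8 + 0.8P; collecting terms, 5269.3 = 2.3P and P* = 2291.
Plugging P* into demand: Q* = 4626.5 - 1.5(2291) = 1190.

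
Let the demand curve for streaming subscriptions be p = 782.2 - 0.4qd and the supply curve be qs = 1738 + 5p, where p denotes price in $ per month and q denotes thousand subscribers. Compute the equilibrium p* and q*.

Rewriting in direct form: qd = 1955.5 - 2.5p.
Set qd = qs: 1955.5 - 2.5p = 1738 + 5p, so 217.5 = 7.5p and p* = 29.
Plugging p* into demand: q* = 1955.5 - 2.5(29) = 1883.

p* = 29, q* = 1883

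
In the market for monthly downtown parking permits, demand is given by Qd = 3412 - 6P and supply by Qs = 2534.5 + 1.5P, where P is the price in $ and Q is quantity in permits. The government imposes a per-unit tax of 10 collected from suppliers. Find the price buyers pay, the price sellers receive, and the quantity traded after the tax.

With a tax of 10 on suppliers, they supply based on the net price P_s = P_b - 10, so Qs = 2519.5 + 1.5P_b.
Equate demand and the shifted supply: 3412 - 6P_b = 2519.5 + 1.5P_b, giving 7.5P_b = 892.5, so P_b = 119.
So P_s = 109 and the quantity traded is Q = 3412 - 6(119) = 2698.

P_b = 119, P_s = 109, Q = 2698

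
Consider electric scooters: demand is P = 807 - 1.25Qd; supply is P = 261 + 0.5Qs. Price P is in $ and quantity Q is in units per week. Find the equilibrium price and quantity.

P* = 417, Q* = 312

Solving each curve for Q: Qd = 645.6 - 0.8P and Qs = -522 + 2P.
Set Qd = Qs: 645.6 - 0.8P = -522 + 2P, so 1167.6 = 2.8P and P* = 417.
Plugging P* into demand: Q* = 645.6 - 0.8(417) = 312.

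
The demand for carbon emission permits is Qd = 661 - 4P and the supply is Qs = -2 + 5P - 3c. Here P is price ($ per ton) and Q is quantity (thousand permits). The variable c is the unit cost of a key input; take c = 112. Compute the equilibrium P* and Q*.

With c = 112, supply is Qs = -338 + 5P.
Set Qd = Qs: 661 - 4P = -338 + 5P, so 999 = 9P and P* = 111.
Then Q* = 661 - 4(111) = 217.

P* = 111, Q* = 217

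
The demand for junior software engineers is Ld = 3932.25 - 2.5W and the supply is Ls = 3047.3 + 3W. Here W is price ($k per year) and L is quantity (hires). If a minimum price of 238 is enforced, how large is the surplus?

At W = 238: Ld = 3337.25 and Ls = 3761.3.
Surplus = Ls - Ld = 3761.3 - 3337.25 = 424.05.

Surplus = 424.05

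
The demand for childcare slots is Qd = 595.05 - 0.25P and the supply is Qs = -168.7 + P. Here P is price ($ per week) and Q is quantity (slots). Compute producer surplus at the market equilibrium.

Producer surplus = 97814.645

Equating demand and supply, 595.05 - 0.25P = -168.7 + P gives 1.25P = 763.75, so P* = 611.
Plugging P* into demand: Q* = 595.05 - 0.25(611) = 442.3.
Supply choke price (Qs = 0): P = 168.7. Producer surplus = ½ × (611 - 168.7) × 442.3 = 97814.645.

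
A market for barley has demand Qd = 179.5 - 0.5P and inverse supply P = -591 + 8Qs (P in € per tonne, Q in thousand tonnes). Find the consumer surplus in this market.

Inverting to quantity form: Qs = 73.875 + 0.125P.
Set Qd = Qs: 179.5 - 0.5P = 73.875 + 0.125P, so 105.625 = 0.625P and P* = 169.
From the demand curve, Q* = 179.5 - 0.5(169) = 95.
Demand choke price (Qd = 0): P = 179.5/0.5 = 359. Consumer surplus = ½ × (359 - 169) × 95 = 9025.

Consumer surplus = 9025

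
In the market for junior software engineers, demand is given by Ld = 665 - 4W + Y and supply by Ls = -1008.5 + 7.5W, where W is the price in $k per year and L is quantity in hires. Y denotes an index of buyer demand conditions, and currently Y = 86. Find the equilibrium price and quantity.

W* = 153, L* = 139

With Y = 86, demand is Ld = 751 - 4W.
Equating demand and supply, 751 - 4W = -1008.5 + 7.5W gives 11.5W = 1759.5, so W* = 153.
From the demand curve, L* = 751 - 4(153) = 139.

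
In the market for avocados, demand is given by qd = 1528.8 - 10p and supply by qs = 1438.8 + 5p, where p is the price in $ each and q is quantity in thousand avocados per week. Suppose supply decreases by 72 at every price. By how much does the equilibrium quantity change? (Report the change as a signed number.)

Δq = -48

Set qd = qs: 1528.8 - 10p = 1438.8 + 5p, so 90 = 15p and p* = 6.
Then q* = 1528.8 - 10(6) = 1468.8.
After the shift, supply is qs = 1366.8 + 5p.
Re-solving, 15p = 162 gives p = 10.8 and q = 1420.8.
Δq = 1420.8 - 1468.8 = -48.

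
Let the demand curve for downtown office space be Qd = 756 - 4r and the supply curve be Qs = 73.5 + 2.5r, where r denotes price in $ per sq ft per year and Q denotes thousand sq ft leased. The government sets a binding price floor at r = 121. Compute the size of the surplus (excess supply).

Surplus = 104

Evaluating both curves at the floor price 121 gives Qd = 272, Qs = 376.
Surplus = Qs - Qd = 376 - 272 = 104.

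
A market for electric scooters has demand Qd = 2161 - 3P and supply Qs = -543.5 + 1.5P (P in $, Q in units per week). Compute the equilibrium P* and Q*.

At equilibrium Qd = Qs, so 2161 - 3P = -543.5 + 1.5P; collecting terms, 2704.5 = 4.5P and P* = 601.
From the demand curve, Q* = 2161 - 3(601) = 358.

P* = 601, Q* = 358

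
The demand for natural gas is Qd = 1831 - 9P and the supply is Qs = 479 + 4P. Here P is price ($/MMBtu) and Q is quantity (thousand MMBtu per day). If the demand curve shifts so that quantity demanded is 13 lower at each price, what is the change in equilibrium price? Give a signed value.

The market clears where 1831 - 9P = 479 + 4P. Rearranging, 13P = 1352, hence P* = 104.
Then Q* = 1831 - 9(104) = 895.
After the shift, demand is Qd = 1818 - 9P.
New equilibrium: 1339 = 13P, so P = 103 and Q = 891.
ΔP = 103 - 104 = -1.

ΔP = -1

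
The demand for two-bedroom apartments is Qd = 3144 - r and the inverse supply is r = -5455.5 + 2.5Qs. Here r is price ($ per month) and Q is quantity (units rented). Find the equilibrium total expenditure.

Total expenditure = 1687959

Solving each curve for Q: Qs = 2182.2 + 0.4r.
The market clears where 3144 - r = 2182.2 + 0.4r. Rearranging, 1.4r = 961.8, hence r* = 687.
Then Q* = 3144 - 687 = 2457.
Total expenditure = r* × Q* = 687 × 2457 = 1687959.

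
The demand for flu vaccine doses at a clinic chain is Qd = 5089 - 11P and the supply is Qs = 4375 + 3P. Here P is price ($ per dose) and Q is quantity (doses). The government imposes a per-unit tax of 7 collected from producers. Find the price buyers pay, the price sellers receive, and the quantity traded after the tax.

With a tax of 7 on producers, they supply based on the net price P_s = P_b - 7, so Qs = 4354 + 3P_b.
Equate demand and the shifted supply: 5089 - 11P_b = 4354 + 3P_b, giving 14P_b = 735, so P_b = 52.5.
So P_s = 45.5 and the quantity traded is Q = 5089 - 11(52.5) = 4511.5.

P_b = 52.5, P_s = 45.5, Q = 4511.5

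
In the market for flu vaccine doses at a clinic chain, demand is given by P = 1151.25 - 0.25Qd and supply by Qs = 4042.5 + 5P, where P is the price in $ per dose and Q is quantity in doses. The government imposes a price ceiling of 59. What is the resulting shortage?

Rewriting in direct form: Qd = 4605 - 4P.
With P fixed at 59, quantity demanded is 4369 and quantity supplied is 4337.5.
Shortage = Qd - Qs = 4369 - 4337.5 = 31.5.

Shortage = 31.5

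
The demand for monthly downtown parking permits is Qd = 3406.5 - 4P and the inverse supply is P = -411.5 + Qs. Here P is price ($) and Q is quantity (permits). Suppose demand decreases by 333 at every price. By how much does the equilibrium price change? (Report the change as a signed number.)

ΔP = -66.6

Rewriting in direct form: Qs = 411.5 + P.
Set Qd = Qs: 3406.5 - 4P = 411.5 + P, so 2995 = 5P and P* = 599.
Substitute back: Q* = 3406.5 - 4(599) = 1010.5.
After the shift, demand is Qd = 3073.5 - 4P.
New equilibrium: 2662 = 5P, so P = 532.4 and Q = 943.9.
ΔP = 532.4 - 599 = -66.6.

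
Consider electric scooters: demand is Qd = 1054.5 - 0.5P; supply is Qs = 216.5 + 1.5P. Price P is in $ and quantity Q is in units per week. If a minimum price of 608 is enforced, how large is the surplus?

Surplus = 378

Evaluating both curves at the floor price 608 gives Qd = 750.5, Qs = 1128.5.
Surplus = Qs - Qd = 1128.5 - 750.5 = 378.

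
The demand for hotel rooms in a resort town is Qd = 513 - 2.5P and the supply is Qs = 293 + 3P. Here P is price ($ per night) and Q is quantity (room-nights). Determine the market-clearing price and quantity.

P* = 40, Q* = 413

The market clears where 513 - 2.5P = 293 + 3P. Rearranging, 5.5P = 220, hence P* = 40.
Substitute back: Q* = 513 - 2.5(40) = 413.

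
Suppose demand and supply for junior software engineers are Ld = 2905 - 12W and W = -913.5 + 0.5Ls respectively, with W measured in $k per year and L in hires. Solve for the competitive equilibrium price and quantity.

Inverting to quantity form: Ls = 1827 + 2W.
Equating demand and supply, 2905 - 12W = 1827 + 2W gives 14W = 1078, so W* = 77.
Substitute back: L* = 2905 - 12(77) = 1981.

W* = 77, L* = 1981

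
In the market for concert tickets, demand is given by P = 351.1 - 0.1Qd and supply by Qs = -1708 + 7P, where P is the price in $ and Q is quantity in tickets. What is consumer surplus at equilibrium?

Consumer surplus = 9724.05

Rewriting in direct form: Qd = 3511 - 10P.
The market clears where 3511 - 10P = -1708 + 7P. Rearranging, 17P = 5219, hence P* = 307.
From the demand curve, Q* = 3511 - 10(307) = 441.
Demand choke price (Qd = 0): P = 3511/10 = 351.1. Consumer surplus = ½ × (351.1 - 307) × 441 = 9724.05.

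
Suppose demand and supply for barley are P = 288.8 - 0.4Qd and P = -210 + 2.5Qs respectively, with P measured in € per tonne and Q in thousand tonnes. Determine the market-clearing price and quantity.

Solving each curve for Q: Qd = 722 - 2.5P and Qs = 84 + 0.4P.
The market clears where 722 - 2.5P = 84 + 0.4P. Rearranging, 2.9P = 638, hence P* = 220.
Then Q* = 722 - 2.5(220) = 172.

P* = 220, Q* = 172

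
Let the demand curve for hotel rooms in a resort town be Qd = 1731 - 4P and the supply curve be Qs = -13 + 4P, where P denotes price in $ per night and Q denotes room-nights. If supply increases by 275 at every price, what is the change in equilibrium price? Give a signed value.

Equating demand and supply, 1731 - 4P = -13 + 4P gives 8P = 1744, so P* = 218.
From the demand curve, Q* = 1731 - 4(218) = 859.
After the shift, supply is Qs = 262 + 4P.
Re-solving, 8P = 1469 gives P = 183.625 and Q = 996.5.
ΔP = 183.625 - 218 = -34.375.

ΔP = -34.375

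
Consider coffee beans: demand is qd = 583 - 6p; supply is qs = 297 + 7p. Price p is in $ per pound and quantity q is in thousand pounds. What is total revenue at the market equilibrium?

Total revenue = 9922

Set qd = qs: 583 - 6p = 297 + 7p, so 286 = 13p and p* = 22.
Substitute back: q* = 583 - 6(22) = 451.
Total revenue = p* × q* = 22 × 451 = 9922.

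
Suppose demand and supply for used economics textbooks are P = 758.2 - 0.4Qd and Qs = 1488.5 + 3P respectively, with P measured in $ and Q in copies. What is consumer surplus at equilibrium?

Consumer surplus = 585162.05

Rewriting in direct form: Qd = 1895.5 - 2.5P.
Set Qd = Qs: 1895.5 - 2.5P = 1488.5 + 3P, so 407 = 5.5P and P* = 74.
Substitute back: Q* = 1895.5 - 2.5(74) = 1710.5.
Demand choke price (Qd = 0): P = 1895.5/2.5 = 758.2. Consumer surplus = ½ × (758.2 - 74) × 1710.5 = 585162.05.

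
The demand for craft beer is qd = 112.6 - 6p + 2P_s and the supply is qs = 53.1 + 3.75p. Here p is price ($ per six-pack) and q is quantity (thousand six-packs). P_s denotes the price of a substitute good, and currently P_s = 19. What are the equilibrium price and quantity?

With P_s = 19, demand is qd = 150.6 - 6p.
At equilibrium qd = qs, so 150.6 - 6p = 53.1 + 3.75p; collecting terms, 97.5 = 9.75p and p* = 10.
Plugging p* into demand: q* = 150.6 - 6(10) = 90.6.

p* = 10, q* = 90.6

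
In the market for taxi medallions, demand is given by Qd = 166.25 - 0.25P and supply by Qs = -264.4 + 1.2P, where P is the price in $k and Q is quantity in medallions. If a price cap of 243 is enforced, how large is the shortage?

Evaluating both curves at the ceiling price 243 gives Qd = 105.5, Qs = 27.2.
Shortage = Qd - Qs = 105.5 - 27.2 = 78.3.

Shortage = 78.3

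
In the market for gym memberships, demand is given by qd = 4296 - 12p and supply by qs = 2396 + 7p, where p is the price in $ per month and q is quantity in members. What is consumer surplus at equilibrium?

Equating demand and supply, 4296 - 12p = 2396 + 7p gives 19p = 1900, so p* = 100.
From the demand curve, q* = 4296 - 12(100) = 3096.
Demand choke price (qd = 0): p = 4296/12 = 358. Consumer surplus = ½ × (358 - 100) × 3096 = 399384.

Consumer surplus = 399384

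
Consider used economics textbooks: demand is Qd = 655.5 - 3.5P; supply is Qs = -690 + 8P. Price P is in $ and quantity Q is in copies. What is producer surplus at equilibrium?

Producer surplus = 3782.25

At equilibrium Qd = Qs, so 655.5 - 3.5P = -690 + 8P; collecting terms, 1345.5 = 11.5P and P* = 117.
Substitute back: Q* = 655.5 - 3.5(117) = 246.
Supply choke price (Qs = 0): P = 86.25. Producer surplus = ½ × (117 - 86.25) × 246 = 3782.25.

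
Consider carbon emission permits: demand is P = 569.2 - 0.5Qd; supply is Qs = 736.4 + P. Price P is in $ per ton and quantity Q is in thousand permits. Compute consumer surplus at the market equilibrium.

Consumer surplus = 189399.04

Rewriting in direct form: Qd = 1138.4 - 2P.
Set Qd = Qs: 1138.4 - 2P = 736.4 + P, so 402 = 3P and P* = 134.
Then Q* = 1138.4 - 2(134) = 870.4.
Demand choke price (Qd = 0): P = 1138.4/2 = 569.2. Consumer surplus = ½ × (569.2 - 134) × 870.4 = 189399.04.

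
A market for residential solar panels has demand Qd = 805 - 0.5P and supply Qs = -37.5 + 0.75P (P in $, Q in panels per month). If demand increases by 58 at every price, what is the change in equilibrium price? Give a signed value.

ΔP = 46.4

The market clears where 805 - 0.5P = -37.5 + 0.75P. Rearranging, 1.25P = 842.5, hence P* = 674.
Substitute back: Q* = 805 - 0.5(674) = 468.
After the shift, demand is Qd = 863 - 0.5P.
Re-solving, 1.25P = 900.5 gives P = 720.4 and Q = 502.8.
ΔP = 720.4 - 674 = 46.4.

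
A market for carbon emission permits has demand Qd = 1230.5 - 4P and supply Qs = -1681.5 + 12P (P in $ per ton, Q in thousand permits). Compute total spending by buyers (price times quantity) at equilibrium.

Total spending by buyers = 91455

The market clears where 1230.5 - 4P = -1681.5 + 12P. Rearranging, 16P = 2912, hence P* = 182.
Plugging P* into demand: Q* = 1230.5 - 4(182) = 502.5.
Total spending by buyers = P* × Q* = 182 × 502.5 = 91455.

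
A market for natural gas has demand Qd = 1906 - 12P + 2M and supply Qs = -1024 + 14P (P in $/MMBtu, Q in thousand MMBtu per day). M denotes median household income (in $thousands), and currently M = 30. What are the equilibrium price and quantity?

With M = 30, demand is Qd = 1966 - 12P.
Set Qd = Qs: 1966 - 12P = -1024 + 14P, so 2990 = 26P and P* = 115.
Then Q* = 1966 - 12(115) = 586.

P* = 115, Q* = 586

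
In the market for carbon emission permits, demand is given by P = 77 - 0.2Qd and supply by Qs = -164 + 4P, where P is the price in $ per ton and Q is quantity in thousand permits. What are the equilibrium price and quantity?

Rewriting in direct form: Qd = 385 - 5P.
Set Qd = Qs: 385 - 5P = -164 + 4P, so 549 = 9P and P* = 61.
From the demand curve, Q* = 385 - 5(61) = 80.

P* = 61, Q* = 80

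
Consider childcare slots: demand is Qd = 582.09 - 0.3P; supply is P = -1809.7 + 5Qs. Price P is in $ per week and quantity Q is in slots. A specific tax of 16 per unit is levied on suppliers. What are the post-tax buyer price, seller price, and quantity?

P_b = 446.7, P_s = 430.7, Q = 448.08

Inverting to quantity form: Qs = 361.94 + 0.2P.
The tax drives a wedge P_b - P_s = 16. Substituting P_s = P_b - 16 into supply: Qs = 358.74 + 0.2P_b.
Set Qd = Qs: 582.09 - 0.3P_b = 358.74 + 0.2P_b, so 223.35 = 0.5P_b and P_b = 446.7.
Then P_s = 446.7 - 16 = 430.7 and Q = 582.09 - 0.3(446.7) = 448.08.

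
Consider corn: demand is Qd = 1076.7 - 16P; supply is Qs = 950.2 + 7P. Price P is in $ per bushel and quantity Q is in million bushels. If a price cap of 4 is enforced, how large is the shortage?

At P = 4: Qd = 1012.7 and Qs = 978.2.
Shortage = Qd - Qs = 1012.7 - 978.2 = 34.5.

Shortage = 34.5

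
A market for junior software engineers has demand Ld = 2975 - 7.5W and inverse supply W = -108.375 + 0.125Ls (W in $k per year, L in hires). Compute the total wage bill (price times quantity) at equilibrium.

The total wage bill = 265880

Solving each curve for L: Ls = 867 + 8W.
Equating demand and supply, 2975 - 7.5W = 867 + 8W gives 15.5W = 2108, so W* = 136.
Then L* = 2975 - 7.5(136) = 1955.
The total wage bill = W* × L* = 136 × 1955 = 265880.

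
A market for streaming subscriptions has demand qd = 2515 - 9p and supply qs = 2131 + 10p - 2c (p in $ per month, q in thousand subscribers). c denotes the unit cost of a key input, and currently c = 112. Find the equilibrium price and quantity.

With c = 112, supply is qs = 1907 + 10p.
At equilibrium qd = qs, so 2515 - 9p = 1907 + 10p; collecting terms, 608 = 19p and p* = 32.
From the demand curve, q* = 2515 - 9(32) = 2227.

p* = 32, q* = 2227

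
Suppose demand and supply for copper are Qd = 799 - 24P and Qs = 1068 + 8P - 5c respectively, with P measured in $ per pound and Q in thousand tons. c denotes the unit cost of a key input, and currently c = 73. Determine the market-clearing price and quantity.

With c = 73, supply is Qs = 703 + 8P.
At equilibrium Qd = Qs, so 799 - 24P = 703 + 8P; collecting terms, 96 = 32P and P* = 3.
Plugging P* into demand: Q* = 799 - 24(3) = 727.

P* = 3, Q* = 727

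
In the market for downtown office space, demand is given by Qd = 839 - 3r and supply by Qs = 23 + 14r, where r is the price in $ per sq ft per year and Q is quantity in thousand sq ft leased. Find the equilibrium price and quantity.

Set Qd = Qs: 839 - 3r = 23 + 14r, so 816 = 17r and r* = 48.
From the demand curve, Q* = 839 - 3(48) = 695.

r* = 48, Q* = 695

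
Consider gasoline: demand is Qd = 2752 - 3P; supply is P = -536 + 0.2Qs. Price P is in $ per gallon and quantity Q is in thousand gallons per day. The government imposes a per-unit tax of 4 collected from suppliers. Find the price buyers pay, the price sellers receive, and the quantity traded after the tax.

P_b = 11.5, P_s = 7.5, Q = 2717.5

Rewriting in direct form: Qs = 2680 + 5P.
The tax drives a wedge P_b - P_s = 4. Substituting P_s = P_b - 4 into supply: Qs = 2660 + 5P_b.
Set Qd = Qs: 2752 - 3P_b = 2660 + 5P_b, so 92 = 8P_b and P_b = 11.5.
So P_s = 7.5 and the quantity traded is Q = 2752 - 3(11.5) = 2717.5.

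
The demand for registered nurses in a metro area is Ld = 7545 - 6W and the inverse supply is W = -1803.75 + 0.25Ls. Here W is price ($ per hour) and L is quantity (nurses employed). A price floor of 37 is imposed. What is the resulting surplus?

Surplus = 40

Inverting to quantity form: Ls = 7215 + 4W.
With W fixed at 37, quantity demanded is 7323 and quantity supplied is 7363.
Surplus = Ls - Ld = 7363 - 7323 = 40.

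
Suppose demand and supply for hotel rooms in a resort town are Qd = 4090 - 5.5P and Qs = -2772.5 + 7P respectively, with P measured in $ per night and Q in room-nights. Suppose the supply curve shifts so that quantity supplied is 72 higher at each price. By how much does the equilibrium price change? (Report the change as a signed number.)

ΔP = -5.76

Equating demand and supply, 4090 - 5.5P = -2772.5 + 7P gives 12.5P = 6862.5, so P* = 549.
Then Q* = 4090 - 5.5(549) = 1070.5.
After the shift, supply is Qs = -2700.5 + 7P.
Re-solving, 12.5P = 6790.5 gives P = 543.24 and Q = 1102.18.
ΔP = 543.24 - 549 = -5.76.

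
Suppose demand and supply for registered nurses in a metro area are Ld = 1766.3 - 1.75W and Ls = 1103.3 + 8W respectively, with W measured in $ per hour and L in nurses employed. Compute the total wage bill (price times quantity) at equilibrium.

The total wage bill = 112016.4

The market clears where 1766.3 - 1.75W = 1103.3 + 8W. Rearranging, 9.75W = 663, hence W* = 68.
Substitute back: L* = 1766.3 - 1.75(68) = 1647.3.
The total wage bill = W* × L* = 68 × 1647.3 = 112016.4.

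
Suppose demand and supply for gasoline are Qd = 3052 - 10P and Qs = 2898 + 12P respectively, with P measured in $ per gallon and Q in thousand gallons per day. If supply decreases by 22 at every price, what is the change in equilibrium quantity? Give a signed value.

Set Qd = Qs: 3052 - 10P = 2898 + 12P, so 154 = 22P and P* = 7.
Plugging P* into demand: Q* = 3052 - 10(7) = 2982.
After the shift, supply is Qs = 2876 + 12P.
Re-solving, 22P = 176 gives P = 8 and Q = 2972.
ΔQ = 2972 - 2982 = -10.

ΔQ = -10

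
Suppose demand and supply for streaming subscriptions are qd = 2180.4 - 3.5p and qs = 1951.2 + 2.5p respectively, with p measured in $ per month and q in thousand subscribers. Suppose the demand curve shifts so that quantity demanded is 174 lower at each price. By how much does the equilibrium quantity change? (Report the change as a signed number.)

The market clears where 2180.4 - 3.5p = 1951.2 + 2.5p. Rearranging, 6p = 229.2, hence p* = 38.2.
Plugging p* into demand: q* = 2180.4 - 3.5(38.2) = 2046.7.
After the shift, demand is qd = 2006.4 - 3.5p.
Re-solving, 6p = 55.2 gives p = 9.2 and q = 1974.2.
Δq = 1974.2 - 2046.7 = -72.5.

Δq = -72.5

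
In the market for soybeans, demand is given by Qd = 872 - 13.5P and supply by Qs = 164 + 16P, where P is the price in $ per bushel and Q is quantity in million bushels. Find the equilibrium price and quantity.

P* = 24, Q* = 548

Set Qd = Qs: 872 - 13.5P = 164 + 16P, so 708 = 29.5P and P* = 24.
Then Q* = 872 - 13.5(24) = 548.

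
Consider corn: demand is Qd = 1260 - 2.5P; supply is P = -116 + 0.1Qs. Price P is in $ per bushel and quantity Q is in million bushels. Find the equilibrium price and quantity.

P* = 8, Q* = 1240

In direct form, Qs = 1160 + 10P.
Equating demand and supply, 1260 - 2.5P = 1160 + 10P gives 12.5P = 100, so P* = 8.
Plugging P* into demand: Q* = 1260 - 2.5(8) = 1240.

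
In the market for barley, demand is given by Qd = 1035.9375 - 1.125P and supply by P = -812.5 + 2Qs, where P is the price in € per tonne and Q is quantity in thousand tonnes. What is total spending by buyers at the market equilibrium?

Inverting to quantity form: Qs = 406.25 + 0.5P.
Set Qd = Qs: 1035.9375 - 1.125P = 406.25 + 0.5P, so 629.6875 = 1.625P and P* = 387.5.
Plugging P* into demand: Q* = 1035.9375 - 1.125(387.5) = 600.
Total spending by buyers = P* × Q* = 387.5 × 600 = 232500.

Total spending by buyers = 232500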